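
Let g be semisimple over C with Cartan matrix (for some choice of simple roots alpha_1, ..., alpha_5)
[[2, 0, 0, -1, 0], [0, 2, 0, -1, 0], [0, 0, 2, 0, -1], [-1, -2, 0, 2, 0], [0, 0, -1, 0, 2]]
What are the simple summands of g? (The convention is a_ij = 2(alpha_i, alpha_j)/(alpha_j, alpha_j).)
The diagram associated to this matrix has two connected components: the simple roots {alpha_3, alpha_5} form a chain of 2 nodes with single edges (A_2), and {alpha_1, alpha_2, alpha_4} form a chain of 3 nodes with a double edge at one end; the terminal node there is the unique short simple root (B_3). A semisimple Lie algebra decomposes uniquely as the direct sum of simple ideals, one per connected component of its Dynkin diagram, so g ≅ A_2 ⊕ B_3 (dimension 8 + 21 = 29).

A2 + B3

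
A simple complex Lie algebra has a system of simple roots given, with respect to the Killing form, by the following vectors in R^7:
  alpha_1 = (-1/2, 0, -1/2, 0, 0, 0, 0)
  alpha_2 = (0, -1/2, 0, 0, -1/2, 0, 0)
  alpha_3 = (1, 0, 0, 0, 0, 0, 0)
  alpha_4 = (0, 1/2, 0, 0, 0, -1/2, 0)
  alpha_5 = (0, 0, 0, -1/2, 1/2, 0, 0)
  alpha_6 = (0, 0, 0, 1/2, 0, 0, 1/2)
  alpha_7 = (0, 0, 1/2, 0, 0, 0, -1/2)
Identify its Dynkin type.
C_7 (sp(14))

Compute the Cartan integers a_ij = 2(alpha_i, alpha_j)/(alpha_j, alpha_j); the resulting 7x7 Cartan matrix is
[[2, 0, -1, 0, 0, 0, -1], [0, 2, 0, -1, -1, 0, 0], [-2, 0, 2, 0, 0, 0, 0], [0, -1, 0, 2, 0, 0, 0], [0, -1, 0, 0, 2, -1, 0], [0, 0, 0, 0, -1, 2, -1], [-1, 0, 0, 0, 0, -1, 2]].
The roots have two lengths (squared-length ratio 2:1); the short ones are alpha_{1,2,4,5,6,7}. The associated Dynkin diagram is a chain of 7 nodes with a double edge at one end; the terminal node there is the unique long simple root (C_7), so the type is C_7 (the algebra sp(14)).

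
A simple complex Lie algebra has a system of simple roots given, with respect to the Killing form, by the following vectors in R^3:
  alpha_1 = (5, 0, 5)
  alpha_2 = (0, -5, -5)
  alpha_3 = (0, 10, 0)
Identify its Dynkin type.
Compute the Cartan integers a_ij = 2(alpha_i, alpha_j)/(alpha_j, alpha_j); the resulting 3x3 Cartan matrix is
[[2, -1, 0], [-1, 2, -1], [0, -2, 2]].
The roots have two lengths (squared-length ratio 2:1); the short ones are alpha_{1,2}. The associated Dynkin diagram is a chain of 3 nodes with a double edge at one end; the terminal node there is the unique long simple root (C_3), so the type is C_3 (the algebra sp(6)).

C3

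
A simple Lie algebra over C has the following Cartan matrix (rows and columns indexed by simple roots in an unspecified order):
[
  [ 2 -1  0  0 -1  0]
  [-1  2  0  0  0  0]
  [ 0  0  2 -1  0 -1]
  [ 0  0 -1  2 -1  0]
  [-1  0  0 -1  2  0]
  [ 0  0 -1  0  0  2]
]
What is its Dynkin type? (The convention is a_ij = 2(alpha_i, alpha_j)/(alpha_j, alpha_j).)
A6

The matrix has rank 6 with 2's on the diagonal. Reading the off-diagonal entries as Dynkin edges (a single edge where a_ij = a_ji = -1; a double or triple edge where a_ij * a_ji = 2 or 3), the diagram is a chain of 6 nodes with single edges (A_6). One simple-root ordering that puts it in standard form is (alpha_2, alpha_1, alpha_5, alpha_4, alpha_3, alpha_6). So the algebra is type A_6, i.e. sl(7).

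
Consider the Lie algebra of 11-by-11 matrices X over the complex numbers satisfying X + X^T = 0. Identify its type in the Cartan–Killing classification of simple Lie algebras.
This is so(11) with 11 odd, which has dimension 11(11-1)/2 = 55 and rank (11-1)/2 = 5. In the classification of classical Lie algebras, the orthogonal algebra so(2n+1) in an odd number of variables has type B_n; here n = 5, so the Dynkin diagram is a chain of 5 nodes with a double edge at one end; the terminal node there is the unique short simple root (B_5). Hence the type is B_5.

B_5 (so(11))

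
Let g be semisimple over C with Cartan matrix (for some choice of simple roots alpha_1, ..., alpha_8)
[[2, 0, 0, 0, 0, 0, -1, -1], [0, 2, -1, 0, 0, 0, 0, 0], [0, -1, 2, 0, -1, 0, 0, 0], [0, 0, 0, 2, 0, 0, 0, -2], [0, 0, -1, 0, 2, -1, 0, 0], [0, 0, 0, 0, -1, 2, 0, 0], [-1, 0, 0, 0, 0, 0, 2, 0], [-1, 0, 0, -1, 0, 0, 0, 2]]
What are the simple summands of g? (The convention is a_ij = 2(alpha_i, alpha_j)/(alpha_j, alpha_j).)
A_4 (sl(5)) + C_4 (sp(8))

The diagram associated to this matrix has two connected components: the simple roots {alpha_2, alpha_3, alpha_5, alpha_6} form a chain of 4 nodes with single edges (A_4), and {alpha_1, alpha_4, alpha_7, alpha_8} form a chain of 4 nodes with a double edge at one end; the terminal node there is the unique long simple root (C_4). A semisimple Lie algebra decomposes uniquely as the direct sum of simple ideals, one per connected component of its Dynkin diagram, so g ≅ A_4 ⊕ C_4 (dimension 24 + 36 = 60).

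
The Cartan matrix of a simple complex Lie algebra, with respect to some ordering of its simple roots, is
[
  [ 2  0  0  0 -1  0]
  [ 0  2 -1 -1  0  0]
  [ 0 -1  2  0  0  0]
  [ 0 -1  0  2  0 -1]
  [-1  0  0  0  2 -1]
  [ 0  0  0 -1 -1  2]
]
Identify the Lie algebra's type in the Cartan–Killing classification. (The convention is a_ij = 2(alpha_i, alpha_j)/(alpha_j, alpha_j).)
A_6

The matrix has rank 6 with 2's on the diagonal. Reading the off-diagonal entries as Dynkin edges (a single edge where a_ij = a_ji = -1; a double or triple edge where a_ij * a_ji = 2 or 3), the diagram is a chain of 6 nodes with single edges (A_6). One simple-root ordering that puts it in standard form is (alpha_3, alpha_2, alpha_4, alpha_6, alpha_5, alpha_1). So the algebra is type A_6, i.e. sl(7).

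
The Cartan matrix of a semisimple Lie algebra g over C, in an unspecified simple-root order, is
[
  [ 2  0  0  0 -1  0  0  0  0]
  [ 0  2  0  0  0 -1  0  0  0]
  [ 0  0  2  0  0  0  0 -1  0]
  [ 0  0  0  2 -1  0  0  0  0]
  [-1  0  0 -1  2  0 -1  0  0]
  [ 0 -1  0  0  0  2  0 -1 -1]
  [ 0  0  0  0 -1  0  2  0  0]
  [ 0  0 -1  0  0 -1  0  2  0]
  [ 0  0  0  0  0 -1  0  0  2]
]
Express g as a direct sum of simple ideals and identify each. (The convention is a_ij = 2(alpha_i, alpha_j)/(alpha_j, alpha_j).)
D_4 ⊕ D_5

The diagram associated to this matrix has two connected components: the simple roots {alpha_1, alpha_4, alpha_5, alpha_7} form a chain of 2 nodes with a fork of two nodes at one end (D_4), and {alpha_2, alpha_3, alpha_6, alpha_8, alpha_9} form a chain of 3 nodes with a fork of two nodes at one end (D_5). A semisimple Lie algebra decomposes uniquely as the direct sum of simple ideals, one per connected component of its Dynkin diagram, so g ≅ D_4 ⊕ D_5 (dimension 28 + 45 = 73).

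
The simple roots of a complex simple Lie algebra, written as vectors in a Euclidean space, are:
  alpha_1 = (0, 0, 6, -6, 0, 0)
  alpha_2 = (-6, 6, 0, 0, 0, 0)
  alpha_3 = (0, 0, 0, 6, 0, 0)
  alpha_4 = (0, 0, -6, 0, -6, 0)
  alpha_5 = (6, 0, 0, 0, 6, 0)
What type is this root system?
Compute the Cartan integers a_ij = 2(alpha_i, alpha_j)/(alpha_j, alpha_j); the resulting 5x5 Cartan matrix is
[[2, 0, -2, -1, 0], [0, 2, 0, 0, -1], [-1, 0, 2, 0, 0], [-1, 0, 0, 2, -1], [0, -1, 0, -1, 2]].
The roots have two lengths (squared-length ratio 2:1); the short ones are alpha_{3}. The associated Dynkin diagram is a chain of 5 nodes with a double edge at one end; the terminal node there is the unique short simple root (B_5), so the type is B_5 (the algebra so(11)).

B_5 (so(11))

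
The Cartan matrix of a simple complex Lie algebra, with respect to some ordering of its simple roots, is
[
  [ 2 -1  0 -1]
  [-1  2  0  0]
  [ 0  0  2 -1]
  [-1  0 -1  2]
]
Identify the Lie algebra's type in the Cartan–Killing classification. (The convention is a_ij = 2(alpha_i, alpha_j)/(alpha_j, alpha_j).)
A_4 (sl(5))

The matrix has rank 4 with 2's on the diagonal. Reading the off-diagonal entries as Dynkin edges (a single edge where a_ij = a_ji = -1; a double or triple edge where a_ij * a_ji = 2 or 3), the diagram is a chain of 4 nodes with single edges (A_4). One simple-root ordering that puts it in standard form is (alpha_3, alpha_4, alpha_1, alpha_2). So the algebra is type A_4, i.e. sl(5).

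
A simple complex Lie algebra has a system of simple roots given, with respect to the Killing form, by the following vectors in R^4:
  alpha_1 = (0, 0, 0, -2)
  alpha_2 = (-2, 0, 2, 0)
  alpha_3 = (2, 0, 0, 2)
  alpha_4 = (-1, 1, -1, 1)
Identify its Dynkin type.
Compute the Cartan integers a_ij = 2(alpha_i, alpha_j)/(alpha_j, alpha_j); the resulting 4x4 Cartan matrix is
[[2, 0, -1, -1], [0, 2, -1, 0], [-2, -1, 2, 0], [-1, 0, 0, 2]].
The roots have two lengths (squared-length ratio 2:1); the short ones are alpha_{1,4}. The associated Dynkin diagram is a chain of 4 nodes with a double edge between the middle two (F_4), so the type is F_4.

F_4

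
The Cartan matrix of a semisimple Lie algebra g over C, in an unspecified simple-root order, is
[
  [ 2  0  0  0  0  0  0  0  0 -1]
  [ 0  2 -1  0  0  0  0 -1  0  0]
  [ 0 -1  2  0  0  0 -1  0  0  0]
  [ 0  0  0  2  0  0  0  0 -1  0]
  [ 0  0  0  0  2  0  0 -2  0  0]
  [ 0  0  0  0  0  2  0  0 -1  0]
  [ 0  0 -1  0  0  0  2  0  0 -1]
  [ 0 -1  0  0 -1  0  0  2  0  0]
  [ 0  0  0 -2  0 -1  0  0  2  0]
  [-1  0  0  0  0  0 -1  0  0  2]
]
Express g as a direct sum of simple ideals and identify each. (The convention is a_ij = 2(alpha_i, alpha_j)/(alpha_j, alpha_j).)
The diagram associated to this matrix has two connected components: the simple roots {alpha_4, alpha_6, alpha_9} form a chain of 3 nodes with a double edge at one end; the terminal node there is the unique short simple root (B_3), and {alpha_1, alpha_2, alpha_3, alpha_5, alpha_7, alpha_8, alpha_10} form a chain of 7 nodes with a double edge at one end; the terminal node there is the unique long simple root (C_7). A semisimple Lie algebra decomposes uniquely as the direct sum of simple ideals, one per connected component of its Dynkin diagram, so g ≅ B_3 ⊕ C_7 (dimension 21 + 105 = 126).

B_3 (so(7)) ⊕ C_7 (sp(14))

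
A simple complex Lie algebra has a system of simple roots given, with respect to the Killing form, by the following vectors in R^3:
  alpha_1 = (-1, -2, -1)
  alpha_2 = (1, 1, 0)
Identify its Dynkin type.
Compute the Cartan integers a_ij = 2(alpha_i, alpha_j)/(alpha_j, alpha_j); the resulting 2x2 Cartan matrix is
[[2, -3], [-1, 2]].
The roots have two lengths (squared-length ratio 3:1); the short ones are alpha_{2}. The associated Dynkin diagram is two nodes joined by a triple edge (G_2), so the type is G_2.

G2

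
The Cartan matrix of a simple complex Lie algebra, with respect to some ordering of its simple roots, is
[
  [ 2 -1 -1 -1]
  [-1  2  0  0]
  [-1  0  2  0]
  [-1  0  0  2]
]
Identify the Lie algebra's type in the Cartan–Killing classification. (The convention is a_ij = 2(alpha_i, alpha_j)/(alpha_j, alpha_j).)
The matrix has rank 4 with 2's on the diagonal. Reading the off-diagonal entries as Dynkin edges (a single edge where a_ij = a_ji = -1; a double or triple edge where a_ij * a_ji = 2 or 3), the diagram is a chain of 2 nodes with a fork of two nodes at one end (D_4). One simple-root ordering that puts it in standard form is (alpha_4, alpha_1, alpha_3, alpha_2). So the algebra is type D_4, i.e. so(8).

D4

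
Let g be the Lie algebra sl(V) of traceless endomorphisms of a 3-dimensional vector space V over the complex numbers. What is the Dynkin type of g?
A_2 (sl(3))

This is sl(3), which has dimension 3^2 - 1 = 8 and rank 3 - 1 = 2 (a Cartan subalgebra is the diagonal traceless matrices). In the classification of classical Lie algebras, the special linear algebra sl(n+1) has type A_n; here n = 2, so the Dynkin diagram is a chain of 2 nodes with single edges (A_2). Hence the type is A_2.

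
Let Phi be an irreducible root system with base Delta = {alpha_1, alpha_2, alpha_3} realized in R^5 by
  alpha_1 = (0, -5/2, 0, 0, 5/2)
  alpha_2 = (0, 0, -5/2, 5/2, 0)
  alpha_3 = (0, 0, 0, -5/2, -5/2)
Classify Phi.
Compute the Cartan integers a_ij = 2(alpha_i, alpha_j)/(alpha_j, alpha_j); the resulting 3x3 Cartan matrix is
[[2, 0, -1], [0, 2, -1], [-1, -1, 2]].
All simple roots have the same length, so the diagram is simply laced. The associated Dynkin diagram is a chain of 3 nodes with single edges (A_3), so the type is A_3 (the algebra sl(4)).

A_3 (sl(4))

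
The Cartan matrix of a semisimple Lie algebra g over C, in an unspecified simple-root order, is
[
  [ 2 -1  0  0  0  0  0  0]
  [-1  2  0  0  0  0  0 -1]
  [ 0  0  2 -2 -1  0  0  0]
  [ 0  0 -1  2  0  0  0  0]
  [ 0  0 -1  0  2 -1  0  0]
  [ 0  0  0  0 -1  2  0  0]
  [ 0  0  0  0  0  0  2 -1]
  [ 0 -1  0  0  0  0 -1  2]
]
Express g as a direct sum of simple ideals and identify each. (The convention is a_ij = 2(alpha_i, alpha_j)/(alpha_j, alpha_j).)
The diagram associated to this matrix has two connected components: the simple roots {alpha_1, alpha_2, alpha_7, alpha_8} form a chain of 4 nodes with single edges (A_4), and {alpha_3, alpha_4, alpha_5, alpha_6} form a chain of 4 nodes with a double edge at one end; the terminal node there is the unique short simple root (B_4). A semisimple Lie algebra decomposes uniquely as the direct sum of simple ideals, one per connected component of its Dynkin diagram, so g ≅ A_4 ⊕ B_4 (dimension 24 + 36 = 60).

type A_4 ⊕ type B_4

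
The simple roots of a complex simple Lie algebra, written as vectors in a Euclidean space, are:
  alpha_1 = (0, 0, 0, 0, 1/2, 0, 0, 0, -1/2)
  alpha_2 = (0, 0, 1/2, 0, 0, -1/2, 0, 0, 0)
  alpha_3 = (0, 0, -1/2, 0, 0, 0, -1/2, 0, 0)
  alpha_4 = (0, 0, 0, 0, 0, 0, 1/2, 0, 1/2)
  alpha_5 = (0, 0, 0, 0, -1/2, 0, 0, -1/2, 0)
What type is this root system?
Compute the Cartan integers a_ij = 2(alpha_i, alpha_j)/(alpha_j, alpha_j); the resulting 5x5 Cartan matrix is
[[2, 0, 0, -1, -1], [0, 2, -1, 0, 0], [0, -1, 2, -1, 0], [-1, 0, -1, 2, 0], [-1, 0, 0, 0, 2]].
All simple roots have the same length, so the diagram is simply laced. The associated Dynkin diagram is a chain of 5 nodes with single edges (A_5), so the type is A_5 (the algebra sl(6)).

A_5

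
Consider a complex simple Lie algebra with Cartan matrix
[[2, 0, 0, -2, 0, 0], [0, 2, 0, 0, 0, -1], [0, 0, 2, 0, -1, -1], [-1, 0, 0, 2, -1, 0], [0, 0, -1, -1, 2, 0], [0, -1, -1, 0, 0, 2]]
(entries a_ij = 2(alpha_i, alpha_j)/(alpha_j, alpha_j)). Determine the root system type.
The matrix has rank 6 with 2's on the diagonal. Reading the off-diagonal entries as Dynkin edges (a single edge where a_ij = a_ji = -1; a double or triple edge where a_ij * a_ji = 2 or 3), the diagram is a chain of 6 nodes with a double edge at one end; the terminal node there is the unique long simple root (C_6). One simple-root ordering that puts it in standard form is (alpha_2, alpha_6, alpha_3, alpha_5, alpha_4, alpha_1). So the algebra is type C_6, i.e. sp(12).

C6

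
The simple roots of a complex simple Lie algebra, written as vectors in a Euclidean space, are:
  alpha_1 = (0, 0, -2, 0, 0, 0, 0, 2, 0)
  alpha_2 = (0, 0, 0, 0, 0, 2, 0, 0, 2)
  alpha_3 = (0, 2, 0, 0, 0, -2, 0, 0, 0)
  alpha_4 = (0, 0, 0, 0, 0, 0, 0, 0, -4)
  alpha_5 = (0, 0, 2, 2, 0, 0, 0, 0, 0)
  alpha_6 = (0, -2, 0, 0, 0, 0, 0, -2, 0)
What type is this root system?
type C_6

Compute the Cartan integers a_ij = 2(alpha_i, alpha_j)/(alpha_j, alpha_j); the resulting 6x6 Cartan matrix is
[[2, 0, 0, 0, -1, -1], [0, 2, -1, -1, 0, 0], [0, -1, 2, 0, 0, -1], [0, -2, 0, 2, 0, 0], [-1, 0, 0, 0, 2, 0], [-1, 0, -1, 0, 0, 2]].
The roots have two lengths (squared-length ratio 2:1); the short ones are alpha_{1,2,3,5,6}. The associated Dynkin diagram is a chain of 6 nodes with a double edge at one end; the terminal node there is the unique long simple root (C_6), so the type is C_6 (the algebra sp(12)).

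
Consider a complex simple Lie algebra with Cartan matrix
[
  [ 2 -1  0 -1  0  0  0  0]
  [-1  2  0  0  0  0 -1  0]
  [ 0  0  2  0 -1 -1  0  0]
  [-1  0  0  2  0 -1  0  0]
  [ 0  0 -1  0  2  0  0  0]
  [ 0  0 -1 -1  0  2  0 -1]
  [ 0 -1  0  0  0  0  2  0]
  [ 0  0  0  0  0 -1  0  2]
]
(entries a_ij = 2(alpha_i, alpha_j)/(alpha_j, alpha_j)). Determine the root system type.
The matrix has rank 8 with 2's on the diagonal. Reading the off-diagonal entries as Dynkin edges (a single edge where a_ij = a_ji = -1; a double or triple edge where a_ij * a_ji = 2 or 3), the diagram is a chain of 7 nodes with one extra node attached to the third node from one end (E_8). One simple-root ordering that puts it in standard form is (alpha_5, alpha_8, alpha_3, alpha_6, alpha_4, alpha_1, alpha_2, alpha_7). So the algebra is type E_8.

type E_8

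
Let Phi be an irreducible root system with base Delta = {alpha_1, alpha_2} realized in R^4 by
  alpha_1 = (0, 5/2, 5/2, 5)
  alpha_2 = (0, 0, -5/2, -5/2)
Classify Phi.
G_2

Compute the Cartan integers a_ij = 2(alpha_i, alpha_j)/(alpha_j, alpha_j); the resulting 2x2 Cartan matrix is
[[2, -3], [-1, 2]].
The roots have two lengths (squared-length ratio 3:1); the short ones are alpha_{2}. The associated Dynkin diagram is two nodes joined by a triple edge (G_2), so the type is G_2.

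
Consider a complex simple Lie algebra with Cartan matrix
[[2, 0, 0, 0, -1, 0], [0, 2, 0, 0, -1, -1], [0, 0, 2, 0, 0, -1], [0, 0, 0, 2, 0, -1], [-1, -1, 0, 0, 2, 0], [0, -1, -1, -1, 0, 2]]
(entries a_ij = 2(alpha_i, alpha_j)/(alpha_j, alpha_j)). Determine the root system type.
The matrix has rank 6 with 2's on the diagonal. Reading the off-diagonal entries as Dynkin edges (a single edge where a_ij = a_ji = -1; a double or triple edge where a_ij * a_ji = 2 or 3), the diagram is a chain of 4 nodes with a fork of two nodes at one end (D_6). One simple-root ordering that puts it in standard form is (alpha_1, alpha_5, alpha_2, alpha_6, alpha_4, alpha_3). So the algebra is type D_6, i.e. so(12).

D_6 (so(12))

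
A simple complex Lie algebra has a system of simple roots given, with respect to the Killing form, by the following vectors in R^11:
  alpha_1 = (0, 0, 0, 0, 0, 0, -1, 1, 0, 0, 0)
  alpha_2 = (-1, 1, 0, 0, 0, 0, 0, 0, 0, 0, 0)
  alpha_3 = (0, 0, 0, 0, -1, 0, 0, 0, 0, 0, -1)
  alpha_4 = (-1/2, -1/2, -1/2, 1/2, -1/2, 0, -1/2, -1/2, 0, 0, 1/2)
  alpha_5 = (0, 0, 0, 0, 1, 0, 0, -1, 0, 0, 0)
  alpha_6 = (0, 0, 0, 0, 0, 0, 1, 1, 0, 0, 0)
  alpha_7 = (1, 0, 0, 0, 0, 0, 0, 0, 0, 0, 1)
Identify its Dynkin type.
Compute the Cartan integers a_ij = 2(alpha_i, alpha_j)/(alpha_j, alpha_j); the resulting 7x7 Cartan matrix is
[[2, 0, 0, 0, -1, 0, 0], [0, 2, 0, 0, 0, 0, -1], [0, 0, 2, 0, -1, 0, -1], [0, 0, 0, 2, 0, -1, 0], [-1, 0, -1, 0, 2, -1, 0], [0, 0, 0, -1, -1, 2, 0], [0, -1, -1, 0, 0, 0, 2]].
All simple roots have the same length, so the diagram is simply laced. The associated Dynkin diagram is a chain of 6 nodes with one extra node attached to the third node from one end (E_7), so the type is E_7.

E_7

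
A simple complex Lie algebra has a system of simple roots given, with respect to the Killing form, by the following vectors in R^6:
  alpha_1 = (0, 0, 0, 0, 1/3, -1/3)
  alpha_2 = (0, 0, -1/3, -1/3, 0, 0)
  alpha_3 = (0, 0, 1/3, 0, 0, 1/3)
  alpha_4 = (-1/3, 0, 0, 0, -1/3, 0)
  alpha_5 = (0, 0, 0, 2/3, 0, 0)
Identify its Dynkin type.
Compute the Cartan integers a_ij = 2(alpha_i, alpha_j)/(alpha_j, alpha_j); the resulting 5x5 Cartan matrix is
[[2, 0, -1, -1, 0], [0, 2, -1, 0, -1], [-1, -1, 2, 0, 0], [-1, 0, 0, 2, 0], [0, -2, 0, 0, 2]].
The roots have two lengths (squared-length ratio 2:1); the short ones are alpha_{1,2,3,4}. The associated Dynkin diagram is a chain of 5 nodes with a double edge at one end; the terminal node there is the unique long simple root (C_5), so the type is C_5 (the algebra sp(10)).

type C_5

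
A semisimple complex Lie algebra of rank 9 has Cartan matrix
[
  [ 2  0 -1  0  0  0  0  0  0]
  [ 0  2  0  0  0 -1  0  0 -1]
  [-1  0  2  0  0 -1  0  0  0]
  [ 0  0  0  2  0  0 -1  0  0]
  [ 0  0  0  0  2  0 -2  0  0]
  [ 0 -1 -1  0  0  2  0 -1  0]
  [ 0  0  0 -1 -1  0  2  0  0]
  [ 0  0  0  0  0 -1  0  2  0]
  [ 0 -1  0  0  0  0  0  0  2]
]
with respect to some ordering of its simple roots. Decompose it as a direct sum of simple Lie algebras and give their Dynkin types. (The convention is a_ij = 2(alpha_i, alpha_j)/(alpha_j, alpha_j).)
The diagram associated to this matrix has two connected components: the simple roots {alpha_4, alpha_5, alpha_7} form a chain of 3 nodes with a double edge at one end; the terminal node there is the unique long simple root (C_3), and {alpha_1, alpha_2, alpha_3, alpha_6, alpha_8, alpha_9} form a chain of 5 nodes with one extra node attached to the third node from one end (E_6). A semisimple Lie algebra decomposes uniquely as the direct sum of simple ideals, one per connected component of its Dynkin diagram, so g ≅ C_3 ⊕ E_6 (dimension 21 + 78 = 99).

type C_3 ⊕ type E_6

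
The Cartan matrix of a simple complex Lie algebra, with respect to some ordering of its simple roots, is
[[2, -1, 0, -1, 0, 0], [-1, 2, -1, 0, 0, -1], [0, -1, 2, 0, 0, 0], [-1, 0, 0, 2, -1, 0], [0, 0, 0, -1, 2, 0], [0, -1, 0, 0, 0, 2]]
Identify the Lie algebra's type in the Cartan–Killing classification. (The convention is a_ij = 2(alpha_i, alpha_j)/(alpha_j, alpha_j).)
The matrix has rank 6 with 2's on the diagonal. Reading the off-diagonal entries as Dynkin edges (a single edge where a_ij = a_ji = -1; a double or triple edge where a_ij * a_ji = 2 or 3), the diagram is a chain of 4 nodes with a fork of two nodes at one end (D_6). One simple-root ordering that puts it in standard form is (alpha_5, alpha_4, alpha_1, alpha_2, alpha_6, alpha_3). So the algebra is type D_6, i.e. so(12).

type D_6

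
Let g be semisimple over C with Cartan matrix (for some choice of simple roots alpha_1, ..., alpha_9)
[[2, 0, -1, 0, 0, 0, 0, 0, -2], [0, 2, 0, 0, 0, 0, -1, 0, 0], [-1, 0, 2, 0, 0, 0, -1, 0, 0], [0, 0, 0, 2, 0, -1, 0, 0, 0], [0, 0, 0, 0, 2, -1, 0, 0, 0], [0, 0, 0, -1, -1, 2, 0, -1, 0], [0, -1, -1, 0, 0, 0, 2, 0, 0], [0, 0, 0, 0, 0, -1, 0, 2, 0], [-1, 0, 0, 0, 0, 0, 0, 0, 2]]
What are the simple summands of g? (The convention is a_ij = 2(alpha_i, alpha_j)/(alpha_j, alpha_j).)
B_5 (so(11)) + D_4 (so(8))

The diagram associated to this matrix has two connected components: the simple roots {alpha_1, alpha_2, alpha_3, alpha_7, alpha_9} form a chain of 5 nodes with a double edge at one end; the terminal node there is the unique short simple root (B_5), and {alpha_4, alpha_5, alpha_6, alpha_8} form a chain of 2 nodes with a fork of two nodes at one end (D_4). A semisimple Lie algebra decomposes uniquely as the direct sum of simple ideals, one per connected component of its Dynkin diagram, so g ≅ B_5 ⊕ D_4 (dimension 55 + 28 = 83).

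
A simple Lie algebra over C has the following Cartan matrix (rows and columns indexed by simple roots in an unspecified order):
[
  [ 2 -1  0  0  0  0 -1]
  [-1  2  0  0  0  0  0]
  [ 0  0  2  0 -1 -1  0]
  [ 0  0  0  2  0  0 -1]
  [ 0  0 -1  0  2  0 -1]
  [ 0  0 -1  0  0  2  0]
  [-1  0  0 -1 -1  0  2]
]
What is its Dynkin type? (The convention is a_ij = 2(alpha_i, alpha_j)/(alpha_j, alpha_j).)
The matrix has rank 7 with 2's on the diagonal. Reading the off-diagonal entries as Dynkin edges (a single edge where a_ij = a_ji = -1; a double or triple edge where a_ij * a_ji = 2 or 3), the diagram is a chain of 6 nodes with one extra node attached to the third node from one end (E_7). One simple-root ordering that puts it in standard form is (alpha_2, alpha_4, alpha_1, alpha_7, alpha_5, alpha_3, alpha_6). So the algebra is type E_7.

E_7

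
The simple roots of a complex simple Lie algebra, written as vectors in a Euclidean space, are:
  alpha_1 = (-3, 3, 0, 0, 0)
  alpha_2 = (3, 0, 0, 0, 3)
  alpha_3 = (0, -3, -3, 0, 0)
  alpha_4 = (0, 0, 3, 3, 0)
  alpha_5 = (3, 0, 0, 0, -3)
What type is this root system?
type D_5

Compute the Cartan integers a_ij = 2(alpha_i, alpha_j)/(alpha_j, alpha_j); the resulting 5x5 Cartan matrix is
[[2, -1, -1, 0, -1], [-1, 2, 0, 0, 0], [-1, 0, 2, -1, 0], [0, 0, -1, 2, 0], [-1, 0, 0, 0, 2]].
All simple roots have the same length, so the diagram is simply laced. The associated Dynkin diagram is a chain of 3 nodes with a fork of two nodes at one end (D_5), so the type is D_5 (the algebra so(10)).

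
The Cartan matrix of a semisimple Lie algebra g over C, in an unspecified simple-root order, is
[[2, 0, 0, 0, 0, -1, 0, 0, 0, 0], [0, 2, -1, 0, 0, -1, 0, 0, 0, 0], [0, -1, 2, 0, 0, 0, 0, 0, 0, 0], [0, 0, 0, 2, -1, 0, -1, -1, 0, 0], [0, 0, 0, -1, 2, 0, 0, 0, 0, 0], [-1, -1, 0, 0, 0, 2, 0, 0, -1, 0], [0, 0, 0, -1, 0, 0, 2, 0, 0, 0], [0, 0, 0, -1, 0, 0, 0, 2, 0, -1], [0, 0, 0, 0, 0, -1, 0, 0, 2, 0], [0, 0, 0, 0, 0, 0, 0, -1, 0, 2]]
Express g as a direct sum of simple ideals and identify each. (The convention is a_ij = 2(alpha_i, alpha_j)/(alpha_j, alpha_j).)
D_5 + D_5

The diagram associated to this matrix has two connected components: the simple roots {alpha_4, alpha_5, alpha_7, alpha_8, alpha_10} form a chain of 3 nodes with a fork of two nodes at one end (D_5), and {alpha_1, alpha_2, alpha_3, alpha_6, alpha_9} form a chain of 3 nodes with a fork of two nodes at one end (D_5). A semisimple Lie algebra decomposes uniquely as the direct sum of simple ideals, one per connected component of its Dynkin diagram, so g ≅ D_5 ⊕ D_5 (dimension 45 + 45 = 90).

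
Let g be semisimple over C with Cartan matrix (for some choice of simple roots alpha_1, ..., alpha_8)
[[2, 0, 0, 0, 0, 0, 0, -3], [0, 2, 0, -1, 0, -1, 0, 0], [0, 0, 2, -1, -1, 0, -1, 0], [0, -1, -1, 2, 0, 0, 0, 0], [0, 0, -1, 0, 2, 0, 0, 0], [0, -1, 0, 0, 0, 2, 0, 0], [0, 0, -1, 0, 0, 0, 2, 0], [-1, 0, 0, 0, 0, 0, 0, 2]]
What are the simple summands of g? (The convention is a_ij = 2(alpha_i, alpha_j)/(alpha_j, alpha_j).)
The diagram associated to this matrix has two connected components: the simple roots {alpha_2, alpha_3, alpha_4, alpha_5, alpha_6, alpha_7} form a chain of 4 nodes with a fork of two nodes at one end (D_6), and {alpha_1, alpha_8} form two nodes joined by a triple edge (G_2). A semisimple Lie algebra decomposes uniquely as the direct sum of simple ideals, one per connected component of its Dynkin diagram, so g ≅ D_6 ⊕ G_2 (dimension 66 + 14 = 80).

D_6 (so(12)) + G_2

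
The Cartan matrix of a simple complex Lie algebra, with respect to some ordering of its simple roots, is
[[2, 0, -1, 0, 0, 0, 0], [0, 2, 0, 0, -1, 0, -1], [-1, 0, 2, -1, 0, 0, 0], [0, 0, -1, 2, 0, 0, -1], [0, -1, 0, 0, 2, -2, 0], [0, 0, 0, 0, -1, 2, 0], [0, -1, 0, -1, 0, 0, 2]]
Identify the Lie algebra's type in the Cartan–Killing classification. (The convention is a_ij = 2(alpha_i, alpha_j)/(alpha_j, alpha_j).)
The matrix has rank 7 with 2's on the diagonal. Reading the off-diagonal entries as Dynkin edges (a single edge where a_ij = a_ji = -1; a double or triple edge where a_ij * a_ji = 2 or 3), the diagram is a chain of 7 nodes with a double edge at one end; the terminal node there is the unique short simple root (B_7). One simple-root ordering that puts it in standard form is (alpha_1, alpha_3, alpha_4, alpha_7, alpha_2, alpha_5, alpha_6). So the algebra is type B_7, i.e. so(15).

B7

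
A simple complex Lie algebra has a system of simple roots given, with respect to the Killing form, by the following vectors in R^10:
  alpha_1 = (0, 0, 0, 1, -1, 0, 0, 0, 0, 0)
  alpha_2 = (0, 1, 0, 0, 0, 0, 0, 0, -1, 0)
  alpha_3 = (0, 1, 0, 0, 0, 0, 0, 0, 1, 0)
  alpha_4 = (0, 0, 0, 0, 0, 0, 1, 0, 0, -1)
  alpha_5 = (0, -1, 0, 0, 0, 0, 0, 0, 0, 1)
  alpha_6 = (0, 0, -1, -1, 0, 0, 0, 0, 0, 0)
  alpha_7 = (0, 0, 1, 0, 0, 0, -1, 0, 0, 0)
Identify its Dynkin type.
D_7 (so(14))

Compute the Cartan integers a_ij = 2(alpha_i, alpha_j)/(alpha_j, alpha_j); the resulting 7x7 Cartan matrix is
[[2, 0, 0, 0, 0, -1, 0], [0, 2, 0, 0, -1, 0, 0], [0, 0, 2, 0, -1, 0, 0], [0, 0, 0, 2, -1, 0, -1], [0, -1, -1, -1, 2, 0, 0], [-1, 0, 0, 0, 0, 2, -1], [0, 0, 0, -1, 0, -1, 2]].
All simple roots have the same length, so the diagram is simply laced. The associated Dynkin diagram is a chain of 5 nodes with a fork of two nodes at one end (D_7), so the type is D_7 (the algebra so(14)).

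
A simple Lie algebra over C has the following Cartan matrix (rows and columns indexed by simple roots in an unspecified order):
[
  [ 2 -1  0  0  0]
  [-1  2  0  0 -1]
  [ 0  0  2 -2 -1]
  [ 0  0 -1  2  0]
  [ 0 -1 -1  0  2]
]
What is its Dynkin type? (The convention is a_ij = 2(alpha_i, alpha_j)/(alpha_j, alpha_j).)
B5

The matrix has rank 5 with 2's on the diagonal. Reading the off-diagonal entries as Dynkin edges (a single edge where a_ij = a_ji = -1; a double or triple edge where a_ij * a_ji = 2 or 3), the diagram is a chain of 5 nodes with a double edge at one end; the terminal node there is the unique short simple root (B_5). One simple-root ordering that puts it in standard form is (alpha_1, alpha_2, alpha_5, alpha_3, alpha_4). So the algebra is type B_5, i.e. so(11).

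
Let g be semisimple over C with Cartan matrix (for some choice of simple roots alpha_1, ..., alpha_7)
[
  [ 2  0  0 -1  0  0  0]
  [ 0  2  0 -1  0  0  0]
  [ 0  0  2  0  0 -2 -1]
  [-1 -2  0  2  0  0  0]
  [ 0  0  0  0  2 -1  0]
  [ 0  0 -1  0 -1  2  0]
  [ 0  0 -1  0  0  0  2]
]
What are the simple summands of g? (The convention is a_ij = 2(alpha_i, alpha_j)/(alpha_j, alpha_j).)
B_3 (so(7)) ⊕ F_4

The diagram associated to this matrix has two connected components: the simple roots {alpha_1, alpha_2, alpha_4} form a chain of 3 nodes with a double edge at one end; the terminal node there is the unique short simple root (B_3), and {alpha_3, alpha_5, alpha_6, alpha_7} form a chain of 4 nodes with a double edge between the middle two (F_4). A semisimple Lie algebra decomposes uniquely as the direct sum of simple ideals, one per connected component of its Dynkin diagram, so g ≅ B_3 ⊕ F_4 (dimension 21 + 52 = 73).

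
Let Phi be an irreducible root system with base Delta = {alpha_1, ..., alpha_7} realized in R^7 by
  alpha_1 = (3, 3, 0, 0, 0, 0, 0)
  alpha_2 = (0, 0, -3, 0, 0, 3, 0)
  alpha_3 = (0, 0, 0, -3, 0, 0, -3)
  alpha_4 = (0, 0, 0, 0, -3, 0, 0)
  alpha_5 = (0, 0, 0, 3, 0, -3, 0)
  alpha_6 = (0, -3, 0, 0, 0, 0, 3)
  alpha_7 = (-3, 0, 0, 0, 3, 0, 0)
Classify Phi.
Compute the Cartan integers a_ij = 2(alpha_i, alpha_j)/(alpha_j, alpha_j); the resulting 7x7 Cartan matrix is
[[2, 0, 0, 0, 0, -1, -1], [0, 2, 0, 0, -1, 0, 0], [0, 0, 2, 0, -1, -1, 0], [0, 0, 0, 2, 0, 0, -1], [0, -1, -1, 0, 2, 0, 0], [-1, 0, -1, 0, 0, 2, 0], [-1, 0, 0, -2, 0, 0, 2]].
The roots have two lengths (squared-length ratio 2:1); the short ones are alpha_{4}. The associated Dynkin diagram is a chain of 7 nodes with a double edge at one end; the terminal node there is the unique short simple root (B_7), so the type is B_7 (the algebra so(15)).

type B_7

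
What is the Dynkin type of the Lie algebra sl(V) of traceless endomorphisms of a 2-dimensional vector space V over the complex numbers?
This is sl(2), which has dimension 2^2 - 1 = 3 and rank 2 - 1 = 1 (a Cartan subalgebra is the diagonal traceless matrices). In the classification of classical Lie algebras, the special linear algebra sl(n+1) has type A_n; here n = 1, so the Dynkin diagram is a chain of 1 nodes with single edges (A_1). Hence the type is A_1.

A_1 (sl(2))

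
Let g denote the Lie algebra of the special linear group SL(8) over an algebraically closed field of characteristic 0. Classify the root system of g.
This is sl(8), which has dimension 8^2 - 1 = 63 and rank 8 - 1 = 7 (a Cartan subalgebra is the diagonal traceless matrices). In the classification of classical Lie algebras, the special linear algebra sl(n+1) has type A_n; here n = 7, so the Dynkin diagram is a chain of 7 nodes with single edges (A_7). Hence the type is A_7.

type A_7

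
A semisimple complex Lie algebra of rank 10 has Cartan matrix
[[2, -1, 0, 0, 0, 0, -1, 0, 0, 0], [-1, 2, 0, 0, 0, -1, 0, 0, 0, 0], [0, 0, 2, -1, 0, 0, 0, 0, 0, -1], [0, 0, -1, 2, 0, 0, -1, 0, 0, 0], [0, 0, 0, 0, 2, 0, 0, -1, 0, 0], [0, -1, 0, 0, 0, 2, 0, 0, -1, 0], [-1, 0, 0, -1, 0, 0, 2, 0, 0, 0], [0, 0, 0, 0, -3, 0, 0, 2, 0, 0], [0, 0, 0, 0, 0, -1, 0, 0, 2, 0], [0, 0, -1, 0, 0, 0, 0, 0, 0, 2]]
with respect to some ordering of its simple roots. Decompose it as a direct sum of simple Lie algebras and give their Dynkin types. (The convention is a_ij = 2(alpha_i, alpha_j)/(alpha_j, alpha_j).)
type A_8 ⊕ type G_2

The diagram associated to this matrix has two connected components: the simple roots {alpha_1, alpha_2, alpha_3, alpha_4, alpha_6, alpha_7, alpha_9, alpha_10} form a chain of 8 nodes with single edges (A_8), and {alpha_5, alpha_8} form two nodes joined by a triple edge (G_2). A semisimple Lie algebra decomposes uniquely as the direct sum of simple ideals, one per connected component of its Dynkin diagram, so g ≅ A_8 ⊕ G_2 (dimension 80 + 14 = 94).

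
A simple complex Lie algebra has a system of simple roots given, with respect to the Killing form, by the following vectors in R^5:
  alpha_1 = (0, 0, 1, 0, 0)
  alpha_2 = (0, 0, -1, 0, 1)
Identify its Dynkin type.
Compute the Cartan integers a_ij = 2(alpha_i, alpha_j)/(alpha_j, alpha_j); the resulting 2x2 Cartan matrix is
[[2, -1], [-2, 2]].
The roots have two lengths (squared-length ratio 2:1); the short ones are alpha_{1}. The associated Dynkin diagram is a chain of 2 nodes with a double edge at one end; the terminal node there is the unique short simple root (B_2), so the type is B_2 (the algebra so(5)).

B_2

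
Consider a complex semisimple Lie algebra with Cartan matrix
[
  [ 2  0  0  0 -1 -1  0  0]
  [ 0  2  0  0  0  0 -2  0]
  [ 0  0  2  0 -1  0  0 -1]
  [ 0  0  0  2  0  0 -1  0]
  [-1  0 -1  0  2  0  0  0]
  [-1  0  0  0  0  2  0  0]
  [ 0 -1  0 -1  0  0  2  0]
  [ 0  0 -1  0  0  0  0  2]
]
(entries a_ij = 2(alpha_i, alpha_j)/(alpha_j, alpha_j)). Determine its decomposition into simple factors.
type A_5 ⊕ type C_3

The diagram associated to this matrix has two connected components: the simple roots {alpha_1, alpha_3, alpha_5, alpha_6, alpha_8} form a chain of 5 nodes with single edges (A_5), and {alpha_2, alpha_4, alpha_7} form a chain of 3 nodes with a double edge at one end; the terminal node there is the unique long simple root (C_3). A semisimple Lie algebra decomposes uniquely as the direct sum of simple ideals, one per connected component of its Dynkin diagram, so g ≅ A_5 ⊕ C_3 (dimension 35 + 21 = 56).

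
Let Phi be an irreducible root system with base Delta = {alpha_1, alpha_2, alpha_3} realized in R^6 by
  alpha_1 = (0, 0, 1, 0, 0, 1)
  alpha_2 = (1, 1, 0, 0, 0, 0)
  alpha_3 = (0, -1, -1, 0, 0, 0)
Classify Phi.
Compute the Cartan integers a_ij = 2(alpha_i, alpha_j)/(alpha_j, alpha_j); the resulting 3x3 Cartan matrix is
[[2, 0, -1], [0, 2, -1], [-1, -1, 2]].
All simple roots have the same length, so the diagram is simply laced. The associated Dynkin diagram is a chain of 3 nodes with single edges (A_3), so the type is A_3 (the algebra sl(4)).

A_3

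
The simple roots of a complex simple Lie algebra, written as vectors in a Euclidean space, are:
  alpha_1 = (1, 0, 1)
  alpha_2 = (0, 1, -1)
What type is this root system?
type A_2

Compute the Cartan integers a_ij = 2(alpha_i, alpha_j)/(alpha_j, alpha_j); the resulting 2x2 Cartan matrix is
[[2, -1], [-1, 2]].
All simple roots have the same length, so the diagram is simply laced. The associated Dynkin diagram is a chain of 2 nodes with single edges (A_2), so the type is A_2 (the algebra sl(3)).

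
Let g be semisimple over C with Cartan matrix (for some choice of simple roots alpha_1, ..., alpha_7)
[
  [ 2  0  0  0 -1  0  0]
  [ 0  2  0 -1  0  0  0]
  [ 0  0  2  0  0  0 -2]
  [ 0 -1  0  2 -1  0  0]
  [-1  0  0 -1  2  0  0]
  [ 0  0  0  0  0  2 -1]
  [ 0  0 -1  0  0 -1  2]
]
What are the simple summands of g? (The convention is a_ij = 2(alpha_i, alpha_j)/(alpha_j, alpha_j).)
The diagram associated to this matrix has two connected components: the simple roots {alpha_1, alpha_2, alpha_4, alpha_5} form a chain of 4 nodes with single edges (A_4), and {alpha_3, alpha_6, alpha_7} form a chain of 3 nodes with a double edge at one end; the terminal node there is the unique long simple root (C_3). A semisimple Lie algebra decomposes uniquely as the direct sum of simple ideals, one per connected component of its Dynkin diagram, so g ≅ A_4 ⊕ C_3 (dimension 24 + 21 = 45).

type A_4 + type C_3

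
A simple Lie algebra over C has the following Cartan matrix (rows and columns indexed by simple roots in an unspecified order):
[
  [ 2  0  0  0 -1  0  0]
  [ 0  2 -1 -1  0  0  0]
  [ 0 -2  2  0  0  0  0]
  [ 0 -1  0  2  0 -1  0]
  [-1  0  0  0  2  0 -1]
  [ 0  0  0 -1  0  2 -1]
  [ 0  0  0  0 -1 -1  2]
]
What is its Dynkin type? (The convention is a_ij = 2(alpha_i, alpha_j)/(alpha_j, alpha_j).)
C7

The matrix has rank 7 with 2's on the diagonal. Reading the off-diagonal entries as Dynkin edges (a single edge where a_ij = a_ji = -1; a double or triple edge where a_ij * a_ji = 2 or 3), the diagram is a chain of 7 nodes with a double edge at one end; the terminal node there is the unique long simple root (C_7). One simple-root ordering that puts it in standard form is (alpha_1, alpha_5, alpha_7, alpha_6, alpha_4, alpha_2, alpha_3). So the algebra is type C_7, i.e. sp(14).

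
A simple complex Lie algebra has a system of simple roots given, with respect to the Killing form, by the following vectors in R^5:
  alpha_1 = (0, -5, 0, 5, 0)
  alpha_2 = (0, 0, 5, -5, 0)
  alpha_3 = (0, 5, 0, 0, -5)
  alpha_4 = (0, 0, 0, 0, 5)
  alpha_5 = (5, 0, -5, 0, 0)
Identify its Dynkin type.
Compute the Cartan integers a_ij = 2(alpha_i, alpha_j)/(alpha_j, alpha_j); the resulting 5x5 Cartan matrix is
[[2, -1, -1, 0, 0], [-1, 2, 0, 0, -1], [-1, 0, 2, -2, 0], [0, 0, -1, 2, 0], [0, -1, 0, 0, 2]].
The roots have two lengths (squared-length ratio 2:1); the short ones are alpha_{4}. The associated Dynkin diagram is a chain of 5 nodes with a double edge at one end; the terminal node there is the unique short simple root (B_5), so the type is B_5 (the algebra so(11)).

B_5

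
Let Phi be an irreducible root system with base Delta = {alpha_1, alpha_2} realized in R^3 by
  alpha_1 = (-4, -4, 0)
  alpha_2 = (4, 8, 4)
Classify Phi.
Compute the Cartan integers a_ij = 2(alpha_i, alpha_j)/(alpha_j, alpha_j); the resulting 2x2 Cartan matrix is
[[2, -1], [-3, 2]].
The roots have two lengths (squared-length ratio 3:1); the short ones are alpha_{1}. The associated Dynkin diagram is two nodes joined by a triple edge (G_2), so the type is G_2.

G_2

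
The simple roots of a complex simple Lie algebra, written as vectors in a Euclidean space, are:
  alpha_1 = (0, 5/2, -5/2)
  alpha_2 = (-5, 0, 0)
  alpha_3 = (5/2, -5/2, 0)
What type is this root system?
C3

Compute the Cartan integers a_ij = 2(alpha_i, alpha_j)/(alpha_j, alpha_j); the resulting 3x3 Cartan matrix is
[[2, 0, -1], [0, 2, -2], [-1, -1, 2]].
The roots have two lengths (squared-length ratio 2:1); the short ones are alpha_{1,3}. The associated Dynkin diagram is a chain of 3 nodes with a double edge at one end; the terminal node there is the unique long simple root (C_3), so the type is C_3 (the algebra sp(6)).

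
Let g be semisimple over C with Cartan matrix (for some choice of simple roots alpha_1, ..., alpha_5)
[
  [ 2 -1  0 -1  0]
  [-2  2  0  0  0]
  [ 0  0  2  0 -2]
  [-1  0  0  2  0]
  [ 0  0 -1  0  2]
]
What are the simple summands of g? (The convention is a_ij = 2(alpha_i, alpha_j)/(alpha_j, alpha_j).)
B_2 + C_3

The diagram associated to this matrix has two connected components: the simple roots {alpha_3, alpha_5} form a chain of 2 nodes with a double edge at one end; the terminal node there is the unique short simple root (B_2), and {alpha_1, alpha_2, alpha_4} form a chain of 3 nodes with a double edge at one end; the terminal node there is the unique long simple root (C_3). A semisimple Lie algebra decomposes uniquely as the direct sum of simple ideals, one per connected component of its Dynkin diagram, so g ≅ B_2 ⊕ C_3 (dimension 10 + 21 = 31).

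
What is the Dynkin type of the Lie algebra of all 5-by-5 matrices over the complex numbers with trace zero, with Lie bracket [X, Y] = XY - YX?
This is sl(5), which has dimension 5^2 - 1 = 24 and rank 5 - 1 = 4 (a Cartan subalgebra is the diagonal traceless matrices). In the classification of classical Lie algebras, the special linear algebra sl(n+1) has type A_n; here n = 4, so the Dynkin diagram is a chain of 4 nodes with single edges (A_4). Hence the type is A_4.

type A_4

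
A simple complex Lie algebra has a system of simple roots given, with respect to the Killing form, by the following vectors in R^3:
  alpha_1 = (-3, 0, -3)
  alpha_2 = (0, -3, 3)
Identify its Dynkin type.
Compute the Cartan integers a_ij = 2(alpha_i, alpha_j)/(alpha_j, alpha_j); the resulting 2x2 Cartan matrix is
[[2, -1], [-1, 2]].
All simple roots have the same length, so the diagram is simply laced. The associated Dynkin diagram is a chain of 2 nodes with single edges (A_2), so the type is A_2 (the algebra sl(3)).

A_2 (sl(3))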